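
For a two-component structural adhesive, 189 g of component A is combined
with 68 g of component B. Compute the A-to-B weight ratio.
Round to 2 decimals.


Weight ratio A:B = 189 / 68
= 2.78

2.78


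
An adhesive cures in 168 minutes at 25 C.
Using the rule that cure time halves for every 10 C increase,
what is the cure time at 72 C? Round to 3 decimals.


Factor = 2^((72 - 25) / 10) = 25.9921
Cure time = 168 / 25.9921
= 6.464 minutes

6.464


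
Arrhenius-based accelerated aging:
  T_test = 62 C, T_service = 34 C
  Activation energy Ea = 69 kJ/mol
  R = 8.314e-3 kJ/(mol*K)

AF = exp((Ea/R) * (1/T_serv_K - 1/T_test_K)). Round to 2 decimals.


T_test_K = 335.15, T_serv_K = 307.15
AF = exp((69/8.314e-3) * (1/307.15 - 1/335.15))
= 9.56

9.56


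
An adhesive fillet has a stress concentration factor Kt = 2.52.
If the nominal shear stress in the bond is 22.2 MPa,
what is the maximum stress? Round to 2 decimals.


Max stress = 22.2 * 2.52 = 55.94 MPa

55.94


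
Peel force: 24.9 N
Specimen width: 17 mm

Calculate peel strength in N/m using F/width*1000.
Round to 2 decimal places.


Peel strength = 24.9 / 17 * 1000 = 1464.71 N/m

1464.71


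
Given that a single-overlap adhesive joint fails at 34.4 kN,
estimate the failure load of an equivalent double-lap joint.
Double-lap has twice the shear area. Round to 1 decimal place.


Double-lap factor = 2
Expected load = 34.4 * 2 = 68.8 kN

68.8


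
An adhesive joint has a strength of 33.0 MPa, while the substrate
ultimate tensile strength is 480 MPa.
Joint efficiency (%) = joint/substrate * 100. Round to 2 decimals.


Efficiency = 33.0 / 480 * 100
= 6.88%

6.88


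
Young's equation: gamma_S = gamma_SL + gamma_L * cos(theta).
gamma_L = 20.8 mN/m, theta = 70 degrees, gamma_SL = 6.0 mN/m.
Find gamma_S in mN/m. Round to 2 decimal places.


cos(70 deg) = 0.342020
gamma_S = 6.0 + 20.8 * 0.342020
= 13.11 mN/m

13.11


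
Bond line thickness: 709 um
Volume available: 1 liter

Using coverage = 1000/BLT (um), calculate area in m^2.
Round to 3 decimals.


1 L = 1e6 mm^3, thickness = 709 um = 0.709 mm
Area = 1e6 / 0.709 mm^2 = (1e6 / 0.709) / 1e6 m^2 = 1000 / 709 m^2
= 1.410 m^2

1.410


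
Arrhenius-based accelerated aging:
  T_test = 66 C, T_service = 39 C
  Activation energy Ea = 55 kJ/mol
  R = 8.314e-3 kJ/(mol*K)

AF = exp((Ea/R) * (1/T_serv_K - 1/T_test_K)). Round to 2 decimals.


T_test_K = 339.15, T_serv_K = 312.15
AF = exp((55/8.314e-3) * (1/312.15 - 1/339.15))
= 5.40

5.40


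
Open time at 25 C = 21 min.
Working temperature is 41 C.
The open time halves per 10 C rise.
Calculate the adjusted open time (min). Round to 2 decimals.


factor = 2^((41 - 25) / 10) = 3.0314
ot = 21 / 3.0314 = 6.93 min

6.93


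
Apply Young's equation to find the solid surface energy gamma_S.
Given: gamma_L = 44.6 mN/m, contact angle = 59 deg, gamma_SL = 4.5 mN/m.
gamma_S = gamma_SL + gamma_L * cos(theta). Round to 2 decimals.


theta_rad = 59 * pi/180 = 1.029744
gamma_S = 4.5 + 44.6 * cos(1.029744)
= 27.47 mN/m

27.47


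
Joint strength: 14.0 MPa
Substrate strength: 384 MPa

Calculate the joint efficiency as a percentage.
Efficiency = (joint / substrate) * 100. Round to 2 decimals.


Efficiency = (14.0 / 384) * 100 = 3.65%

3.65


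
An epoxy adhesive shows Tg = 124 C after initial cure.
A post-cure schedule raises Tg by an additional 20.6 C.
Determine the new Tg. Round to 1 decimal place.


New Tg = 124 + 20.6
= 144.6 C

144.6


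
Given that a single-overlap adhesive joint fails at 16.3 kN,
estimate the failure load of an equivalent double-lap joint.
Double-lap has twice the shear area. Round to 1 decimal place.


Double-lap factor = 2
Expected load = 16.3 * 2 = 32.6 kN

32.6


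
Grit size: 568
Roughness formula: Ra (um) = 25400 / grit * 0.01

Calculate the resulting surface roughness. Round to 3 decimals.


Ra = 25400 / 568 * 0.01
= 0.447 um

0.447


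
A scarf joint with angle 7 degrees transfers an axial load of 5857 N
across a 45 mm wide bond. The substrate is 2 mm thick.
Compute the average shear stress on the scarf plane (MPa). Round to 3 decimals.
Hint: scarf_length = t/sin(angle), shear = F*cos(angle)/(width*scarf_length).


scarf_length = 2 / sin(7 deg) = 16.4110 mm
cos(7 deg) = 0.992546
shear stress = 5857 * 0.992546 / (45 * 16.4110)
= 7.872 MPa

7.872


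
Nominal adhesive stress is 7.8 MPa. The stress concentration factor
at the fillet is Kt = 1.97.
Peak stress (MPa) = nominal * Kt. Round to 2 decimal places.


Peak = 7.8 * 1.97 = 15.37 MPa

15.37


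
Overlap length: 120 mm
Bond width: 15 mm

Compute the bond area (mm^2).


Bond area = 120 * 15 = 1800 mm^2

1800


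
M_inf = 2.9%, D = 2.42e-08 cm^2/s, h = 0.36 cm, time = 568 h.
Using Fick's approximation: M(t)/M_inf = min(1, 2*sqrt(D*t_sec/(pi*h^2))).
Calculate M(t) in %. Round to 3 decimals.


t = 2044800 s
ratio = min(1, 2*sqrt(2.42e-08*2044800/(pi*0.1296)))
= 0.697245
M(t) = 2.9 * 0.697245 = 2.022%

2.022


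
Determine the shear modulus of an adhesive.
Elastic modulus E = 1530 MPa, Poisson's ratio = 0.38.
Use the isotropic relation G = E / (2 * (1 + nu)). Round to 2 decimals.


G = 1530 / (2*(1+0.38)) = 1530 / 2.76
= 554.35 MPa

554.35


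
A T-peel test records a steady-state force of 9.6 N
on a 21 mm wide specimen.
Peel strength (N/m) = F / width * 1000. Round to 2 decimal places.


Peel strength = 9.6 / 21 * 1000
= 457.14 N/m

457.14


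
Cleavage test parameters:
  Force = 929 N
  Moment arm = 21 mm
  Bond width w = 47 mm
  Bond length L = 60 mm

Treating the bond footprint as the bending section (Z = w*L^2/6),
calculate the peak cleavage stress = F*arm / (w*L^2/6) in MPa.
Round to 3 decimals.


M = 929 * 21 = 19509 N*mm
Z = 47 * 60^2 / 6 = 169200 / 6 mm^3
sigma = M / Z = 6 * 19509 / 169200 = 117054 / 169200
= 0.692 MPa

0.692


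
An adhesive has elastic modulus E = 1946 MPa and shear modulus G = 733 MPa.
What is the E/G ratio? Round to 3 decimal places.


E/G = 1946 / 733 = 2.655

2.655


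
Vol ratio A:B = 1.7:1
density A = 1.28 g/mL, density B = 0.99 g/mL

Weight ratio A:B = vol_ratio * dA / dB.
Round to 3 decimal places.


Weight ratio = 1.7 * 1.28 / 0.99
= 2.198

2.198


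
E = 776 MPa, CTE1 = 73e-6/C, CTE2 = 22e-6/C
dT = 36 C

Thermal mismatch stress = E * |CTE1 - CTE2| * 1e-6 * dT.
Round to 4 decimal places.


= 776 * 51e-6 * 36
= 1.4247 MPa

1.4247


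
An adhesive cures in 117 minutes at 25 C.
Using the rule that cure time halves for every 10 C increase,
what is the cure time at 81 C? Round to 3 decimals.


Factor = 2^((81 - 25) / 10) = 48.5029
Cure time = 117 / 48.5029
= 2.412 minutes

2.412


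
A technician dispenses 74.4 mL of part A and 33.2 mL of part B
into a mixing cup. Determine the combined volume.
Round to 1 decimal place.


Combined volume = 74.4 + 33.2
= 107.6 mL

107.6


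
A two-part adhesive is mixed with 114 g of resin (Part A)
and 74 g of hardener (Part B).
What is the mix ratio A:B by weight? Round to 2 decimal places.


Mix ratio = mass_A / mass_B
= 114 / 74
= 1.54

1.54


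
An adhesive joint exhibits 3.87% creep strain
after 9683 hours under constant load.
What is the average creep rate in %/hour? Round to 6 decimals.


Creep rate = strain / time
= 3.87 / 9683
= 0.000400 %/h

0.000400


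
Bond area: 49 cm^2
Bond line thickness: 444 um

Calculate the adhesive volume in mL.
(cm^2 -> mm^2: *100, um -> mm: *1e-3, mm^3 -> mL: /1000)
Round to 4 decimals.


V = 49*100 * 444*1e-3 / 1000
= 2.1756 mL

2.1756


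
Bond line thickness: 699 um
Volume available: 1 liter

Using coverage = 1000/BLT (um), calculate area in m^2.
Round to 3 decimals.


1 L = 1e6 mm^3, thickness = 699 um = 0.699 mm
Area = 1e6 / 0.699 mm^2 = (1e6 / 0.699) / 1e6 m^2 = 1000 / 699 m^2
= 1.431 m^2

1.431


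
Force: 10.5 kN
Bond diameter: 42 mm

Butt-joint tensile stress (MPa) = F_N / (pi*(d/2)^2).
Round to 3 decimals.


F_N = 10.5 * 1000 = 10500.0 N
A = pi*(21.0)^2 = 1385.4424 mm^2
stress = 10500.0 / 1385.4424 = 7.579 MPa

7.579


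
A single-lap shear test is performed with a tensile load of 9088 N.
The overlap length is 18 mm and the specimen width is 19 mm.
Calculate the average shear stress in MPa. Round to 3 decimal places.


Shear stress = F / (overlap * width)
= 9088 / (18 * 19)
= 9088 / 342
= 26.573 MPa

26.573


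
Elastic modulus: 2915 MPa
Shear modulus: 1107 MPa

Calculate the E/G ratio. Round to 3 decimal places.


E / G = 2915 / 1107 = 2.633

2.633


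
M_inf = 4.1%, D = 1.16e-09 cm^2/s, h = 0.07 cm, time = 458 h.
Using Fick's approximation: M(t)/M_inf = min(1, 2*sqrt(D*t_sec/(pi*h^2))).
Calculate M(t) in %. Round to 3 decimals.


t = 1648800 s
ratio = min(1, 2*sqrt(1.16e-09*1648800/(pi*0.0049)))
= 0.704969
M(t) = 4.1 * 0.704969 = 2.890%

2.890


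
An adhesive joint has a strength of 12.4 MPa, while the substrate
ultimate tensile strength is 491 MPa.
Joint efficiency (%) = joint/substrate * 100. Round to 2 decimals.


Efficiency = 12.4 / 491 * 100
= 2.53%

2.53


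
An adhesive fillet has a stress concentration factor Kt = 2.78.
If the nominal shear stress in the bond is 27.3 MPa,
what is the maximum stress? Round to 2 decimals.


Max stress = 27.3 * 2.78 = 75.89 MPa

75.89


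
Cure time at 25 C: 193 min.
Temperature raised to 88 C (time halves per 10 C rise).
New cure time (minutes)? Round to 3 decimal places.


Acceleration factor = 2^(63/10) = 78.7932
New time = 193 / 78.7932 = 2.449 min

2.449


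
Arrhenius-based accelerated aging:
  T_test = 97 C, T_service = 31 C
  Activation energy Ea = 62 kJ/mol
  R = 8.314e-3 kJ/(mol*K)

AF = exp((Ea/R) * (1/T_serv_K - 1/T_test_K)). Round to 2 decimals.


T_test_K = 370.15, T_serv_K = 304.15
AF = exp((62/8.314e-3) * (1/304.15 - 1/370.15))
= 79.19

79.19


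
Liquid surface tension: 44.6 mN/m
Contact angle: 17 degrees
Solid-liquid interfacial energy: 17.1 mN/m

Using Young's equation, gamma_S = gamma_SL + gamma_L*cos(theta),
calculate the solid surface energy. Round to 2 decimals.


gamma_S = 17.1 + 44.6 * cos(17)
= 59.75 mN/m

59.75


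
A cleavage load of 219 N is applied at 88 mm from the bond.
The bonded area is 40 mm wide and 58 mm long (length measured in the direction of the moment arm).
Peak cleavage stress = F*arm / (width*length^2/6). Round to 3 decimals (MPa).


Moment = 219 * 88 = 19272 N*mm
Section modulus = 40 * 3364 / 6 = 134560 / 6 mm^3
Stress = 19272 / (134560 / 6) = 115632 / 134560
= 0.859 MPa

0.859


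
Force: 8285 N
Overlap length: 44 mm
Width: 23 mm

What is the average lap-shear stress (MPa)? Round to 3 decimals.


Average shear stress = F / (overlap * width)
= 8285 / (44 * 23)
= 8.187 MPa

8.187


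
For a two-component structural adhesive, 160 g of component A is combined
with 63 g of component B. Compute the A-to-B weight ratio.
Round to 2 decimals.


Weight ratio A:B = 160 / 63
= 2.54

2.54


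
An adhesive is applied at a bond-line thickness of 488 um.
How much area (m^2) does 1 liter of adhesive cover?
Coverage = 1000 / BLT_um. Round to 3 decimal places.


Coverage = 1000 / 488 = 2.049 m^2

2.049


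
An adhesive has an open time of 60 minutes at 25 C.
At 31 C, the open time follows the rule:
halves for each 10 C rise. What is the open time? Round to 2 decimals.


Factor = 2^((31-25)/10) = 1.5157
Open time = 60 / 1.5157 = 39.59 min

39.59


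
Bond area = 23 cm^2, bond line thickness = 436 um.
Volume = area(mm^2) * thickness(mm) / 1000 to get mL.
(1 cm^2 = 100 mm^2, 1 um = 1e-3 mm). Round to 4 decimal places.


area_mm2 = 23 * 100 = 2300
blt_mm = 436 * 1e-3 = 0.436
vol_mm3 = 2300 * 0.436 = 1002.8
vol_mL = 1002.8 / 1000 = 1.0028 mL

1.0028


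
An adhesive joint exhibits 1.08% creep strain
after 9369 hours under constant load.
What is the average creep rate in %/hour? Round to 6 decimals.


Creep rate = strain / time
= 1.08 / 9369
= 0.000115 %/h

0.000115


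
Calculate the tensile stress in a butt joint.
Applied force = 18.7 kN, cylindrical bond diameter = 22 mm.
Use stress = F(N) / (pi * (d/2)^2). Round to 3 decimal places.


A = pi * 11.0^2 = 380.1327 mm^2
sigma = 18700.0 / 380.1327 = 49.193 MPa

49.193


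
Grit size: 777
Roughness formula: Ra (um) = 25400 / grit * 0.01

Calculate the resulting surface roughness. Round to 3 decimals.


Ra = 25400 / 777 * 0.01
= 0.327 um

0.327


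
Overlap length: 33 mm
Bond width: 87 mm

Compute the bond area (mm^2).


Bond area = 33 * 87 = 2871 mm^2

2871


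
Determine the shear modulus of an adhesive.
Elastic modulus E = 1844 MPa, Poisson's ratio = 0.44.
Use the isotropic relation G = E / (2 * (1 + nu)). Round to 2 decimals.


G = 1844 / (2*(1+0.44)) = 1844 / 2.88
= 640.28 MPa

640.28


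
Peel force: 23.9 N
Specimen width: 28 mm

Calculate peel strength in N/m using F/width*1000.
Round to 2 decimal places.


Peel strength = 23.9 / 28 * 1000 = 853.57 N/m

853.57


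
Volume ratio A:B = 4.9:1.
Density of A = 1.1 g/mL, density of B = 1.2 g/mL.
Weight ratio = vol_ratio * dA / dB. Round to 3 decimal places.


Wt ratio = 4.9 * 1.1 / 1.2
= 4.492

4.492


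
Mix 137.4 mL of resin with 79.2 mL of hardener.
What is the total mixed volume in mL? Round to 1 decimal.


Total = 137.4 + 79.2 = 216.6 mL

216.6


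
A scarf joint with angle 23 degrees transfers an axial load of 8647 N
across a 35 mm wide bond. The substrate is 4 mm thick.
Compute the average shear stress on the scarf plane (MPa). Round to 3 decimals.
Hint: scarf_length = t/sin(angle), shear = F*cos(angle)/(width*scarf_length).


scarf_length = 4 / sin(23 deg) = 10.2372 mm
cos(23 deg) = 0.920505
shear stress = 8647 * 0.920505 / (35 * 10.2372)
= 22.215 MPa

22.215


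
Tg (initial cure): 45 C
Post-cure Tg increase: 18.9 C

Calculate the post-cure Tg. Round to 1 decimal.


Post-cure Tg = 45 + 18.9 = 63.9 C

63.9


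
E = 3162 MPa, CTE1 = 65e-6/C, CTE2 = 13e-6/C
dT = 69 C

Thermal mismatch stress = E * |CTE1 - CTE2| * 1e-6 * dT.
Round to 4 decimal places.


= 3162 * 52e-6 * 69
= 11.3453 MPa

11.3453


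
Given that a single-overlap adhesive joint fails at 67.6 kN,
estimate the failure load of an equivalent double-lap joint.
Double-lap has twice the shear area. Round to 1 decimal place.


Double-lap factor = 2
Expected load = 67.6 * 2 = 135.2 kN

135.2


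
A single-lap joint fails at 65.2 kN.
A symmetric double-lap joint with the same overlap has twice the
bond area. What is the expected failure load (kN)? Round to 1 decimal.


Double-lap load = 2 * 65.2 = 130.4 kN

130.4


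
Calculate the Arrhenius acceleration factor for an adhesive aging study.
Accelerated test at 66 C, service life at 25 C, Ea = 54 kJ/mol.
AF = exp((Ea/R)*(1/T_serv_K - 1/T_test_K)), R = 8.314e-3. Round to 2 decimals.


T_test = 339.15 K, T_serv = 298.15 K
Ea/R = 54 / 0.008314 = 6495.07
AF = exp(6495.07 * (1/298.15 - 1/339.15))
= 13.92

13.92


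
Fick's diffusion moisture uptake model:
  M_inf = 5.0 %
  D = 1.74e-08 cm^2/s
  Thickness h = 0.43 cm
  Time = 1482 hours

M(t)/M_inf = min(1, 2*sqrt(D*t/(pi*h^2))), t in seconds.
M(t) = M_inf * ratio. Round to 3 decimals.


t_sec = 1482 * 3600 = 5335200
ratio = 2*sqrt(1.74e-08*5335200/(pi*0.43^2))
= min(1, 0.799533)
= 0.799533
M(t) = 5.0 * 0.799533 = 3.998 %

3.998


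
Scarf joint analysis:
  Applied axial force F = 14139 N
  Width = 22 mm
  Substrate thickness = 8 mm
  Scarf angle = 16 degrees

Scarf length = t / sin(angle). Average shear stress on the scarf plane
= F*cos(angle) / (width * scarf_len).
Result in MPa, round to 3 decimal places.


Scarf length = 8 / sin(16 deg) = 29.0236 mm
cos(16 deg) = 0.961262
Shear = 14139 * 0.961262 / (22 * 29.0236)
= 21.286 MPa

21.286


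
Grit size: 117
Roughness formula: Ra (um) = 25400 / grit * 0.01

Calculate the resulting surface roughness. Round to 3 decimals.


Ra = 25400 / 117 * 0.01
= 2.171 um

2.171


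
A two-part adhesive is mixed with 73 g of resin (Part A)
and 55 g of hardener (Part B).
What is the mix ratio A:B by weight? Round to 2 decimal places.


Mix ratio = mass_A / mass_B
= 73 / 55
= 1.33

1.33


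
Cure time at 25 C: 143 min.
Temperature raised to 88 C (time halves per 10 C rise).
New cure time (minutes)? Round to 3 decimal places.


Acceleration factor = 2^(63/10) = 78.7932
New time = 143 / 78.7932 = 1.815 min

1.815


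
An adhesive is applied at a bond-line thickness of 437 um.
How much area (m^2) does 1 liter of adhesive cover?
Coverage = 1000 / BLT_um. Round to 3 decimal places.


Coverage = 1000 / 437 = 2.288 m^2

2.288


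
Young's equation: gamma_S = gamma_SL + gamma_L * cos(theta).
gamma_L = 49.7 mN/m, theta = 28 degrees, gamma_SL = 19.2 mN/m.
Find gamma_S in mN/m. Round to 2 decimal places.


cos(28 deg) = 0.882948
gamma_S = 19.2 + 49.7 * 0.882948
= 63.08 mN/m

63.08


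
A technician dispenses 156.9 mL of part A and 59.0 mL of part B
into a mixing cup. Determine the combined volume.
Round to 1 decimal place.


Combined volume = 156.9 + 59.0
= 215.9 mL

215.9


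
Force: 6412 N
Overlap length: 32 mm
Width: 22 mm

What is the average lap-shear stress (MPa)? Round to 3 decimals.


Average shear stress = F / (overlap * width)
= 6412 / (32 * 22)
= 9.108 MPa

9.108


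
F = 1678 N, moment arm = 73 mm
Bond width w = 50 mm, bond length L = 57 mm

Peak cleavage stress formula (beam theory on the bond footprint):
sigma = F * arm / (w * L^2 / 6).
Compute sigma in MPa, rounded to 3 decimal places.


sigma = (1678 * 73) / (50 * 3249 / 6)
= 122494 * 6 / 162450
= 734964 / 162450
= 4.524 MPa

4.524


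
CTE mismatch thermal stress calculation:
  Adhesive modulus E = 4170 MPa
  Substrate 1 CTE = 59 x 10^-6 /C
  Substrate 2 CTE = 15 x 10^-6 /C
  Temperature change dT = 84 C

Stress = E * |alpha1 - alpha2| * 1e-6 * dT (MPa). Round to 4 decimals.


delta_alpha = |59 - 15| = 44 x 10^-6/C
Stress = 4170 * 44e-6 * 84
= 15.4123 MPa

15.4123


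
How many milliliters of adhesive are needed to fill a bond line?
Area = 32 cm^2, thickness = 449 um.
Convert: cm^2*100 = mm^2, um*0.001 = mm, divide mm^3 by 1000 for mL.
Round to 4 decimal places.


= (32 * 100) * (449 * 0.001) / 1000
= 1.4368 mL

1.4368


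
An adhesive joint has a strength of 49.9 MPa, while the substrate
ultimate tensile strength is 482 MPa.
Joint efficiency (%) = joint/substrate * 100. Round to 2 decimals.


Efficiency = 49.9 / 482 * 100
= 10.35%

10.35


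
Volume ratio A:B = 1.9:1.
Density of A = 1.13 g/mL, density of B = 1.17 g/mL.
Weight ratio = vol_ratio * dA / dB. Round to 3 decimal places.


Wt ratio = 1.9 * 1.13 / 1.17
= 1.835

1.835


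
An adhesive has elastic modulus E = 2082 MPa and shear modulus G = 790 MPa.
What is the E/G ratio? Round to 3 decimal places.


E/G = 2082 / 790 = 2.635

2.635


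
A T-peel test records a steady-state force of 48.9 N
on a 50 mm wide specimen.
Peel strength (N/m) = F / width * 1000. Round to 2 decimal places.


Peel strength = 48.9 / 50 * 1000
= 978.00 N/m

978.00


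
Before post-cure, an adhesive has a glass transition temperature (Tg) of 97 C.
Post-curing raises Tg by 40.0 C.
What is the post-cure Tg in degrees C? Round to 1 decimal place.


Tg_post = Tg_base + delta_Tg
= 97 + 40.0
= 137.0 C

137.0


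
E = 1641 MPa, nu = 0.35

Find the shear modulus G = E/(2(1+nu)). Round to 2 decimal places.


G = 1641 / (2 * 1.35)
= 607.78 MPa

607.78


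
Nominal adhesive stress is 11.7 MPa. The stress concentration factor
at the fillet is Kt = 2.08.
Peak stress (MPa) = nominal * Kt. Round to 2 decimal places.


Peak = 11.7 * 2.08 = 24.34 MPa

24.34


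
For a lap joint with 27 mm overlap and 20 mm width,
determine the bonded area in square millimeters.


Area = 27 * 20 = 540 mm^2

540


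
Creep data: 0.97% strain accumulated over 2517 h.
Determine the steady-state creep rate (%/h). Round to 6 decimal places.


Rate = 0.97 / 2517 = 0.000385 %/h

0.000385


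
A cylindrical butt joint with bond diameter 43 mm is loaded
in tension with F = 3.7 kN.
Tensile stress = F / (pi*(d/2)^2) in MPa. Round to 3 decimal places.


Area = pi * (43/2)^2 = 1452.2012 mm^2
Stress = 3.7*1000 / 1452.2012
= 2.548 MPa

2.548


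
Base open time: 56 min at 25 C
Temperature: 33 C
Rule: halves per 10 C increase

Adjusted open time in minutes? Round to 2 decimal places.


Acceleration = 2^((33-25)/10) = 1.7411
Open time = 56 / 1.7411 = 32.16 min

32.16


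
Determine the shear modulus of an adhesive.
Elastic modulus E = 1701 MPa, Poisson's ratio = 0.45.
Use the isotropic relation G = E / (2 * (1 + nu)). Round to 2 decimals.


G = 1701 / (2*(1+0.45)) = 1701 / 2.90
= 586.55 MPa

586.55


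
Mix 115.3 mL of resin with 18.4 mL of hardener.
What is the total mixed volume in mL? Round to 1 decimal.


Total = 115.3 + 18.4 = 133.7 mL

133.7


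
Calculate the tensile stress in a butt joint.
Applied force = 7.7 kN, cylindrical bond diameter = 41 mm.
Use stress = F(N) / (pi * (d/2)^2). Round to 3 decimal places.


A = pi * 20.5^2 = 1320.2543 mm^2
sigma = 7700.0 / 1320.2543 = 5.832 MPa

5.832


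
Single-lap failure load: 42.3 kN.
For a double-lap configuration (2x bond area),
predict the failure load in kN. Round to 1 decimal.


Failure load = 42.3 * 2 = 84.6 kN

84.6


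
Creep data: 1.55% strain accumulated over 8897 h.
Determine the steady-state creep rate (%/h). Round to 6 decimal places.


Rate = 1.55 / 8897 = 0.000174 %/h

0.000174


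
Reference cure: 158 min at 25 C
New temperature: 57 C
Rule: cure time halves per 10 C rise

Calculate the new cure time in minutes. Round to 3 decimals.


factor = 2^((57-25)/10) = 9.1896
t_new = 158 / 9.1896 = 17.193 min

17.193


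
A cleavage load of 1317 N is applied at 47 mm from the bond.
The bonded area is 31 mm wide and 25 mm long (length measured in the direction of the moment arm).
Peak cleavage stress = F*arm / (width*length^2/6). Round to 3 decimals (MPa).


Moment = 1317 * 47 = 61899 N*mm
Section modulus = 31 * 625 / 6 = 19375 / 6 mm^3
Stress = 61899 / (19375 / 6) = 371394 / 19375
= 19.169 MPa

19.169


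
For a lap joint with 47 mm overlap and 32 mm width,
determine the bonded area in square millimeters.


Area = 47 * 32 = 1504 mm^2

1504


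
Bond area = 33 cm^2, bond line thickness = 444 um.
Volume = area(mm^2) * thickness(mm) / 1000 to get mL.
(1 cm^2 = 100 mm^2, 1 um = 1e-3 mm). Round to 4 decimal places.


area_mm2 = 33 * 100 = 3300
blt_mm = 444 * 1e-3 = 0.444
vol_mm3 = 3300 * 0.444 = 1465.2
vol_mL = 1465.2 / 1000 = 1.4652 mL

1.4652


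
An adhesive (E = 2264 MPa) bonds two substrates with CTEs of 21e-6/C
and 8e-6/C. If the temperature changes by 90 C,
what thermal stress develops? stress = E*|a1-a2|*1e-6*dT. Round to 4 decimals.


Stress = 2264 * |21 - 8| * 1e-6 * 90
= 2.6489 MPa

2.6489


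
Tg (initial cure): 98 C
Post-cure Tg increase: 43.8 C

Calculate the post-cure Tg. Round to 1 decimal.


Post-cure Tg = 98 + 43.8 = 141.8 C

141.8


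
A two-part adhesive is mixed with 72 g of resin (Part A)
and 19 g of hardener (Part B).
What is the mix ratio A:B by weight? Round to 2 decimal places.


Mix ratio = mass_A / mass_B
= 72 / 19
= 3.79

3.79


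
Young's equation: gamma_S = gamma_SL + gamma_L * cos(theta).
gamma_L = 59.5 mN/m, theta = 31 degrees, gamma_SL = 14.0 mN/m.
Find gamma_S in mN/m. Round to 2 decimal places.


cos(31 deg) = 0.857167
gamma_S = 14.0 + 59.5 * 0.857167
= 65.00 mN/m

65.00


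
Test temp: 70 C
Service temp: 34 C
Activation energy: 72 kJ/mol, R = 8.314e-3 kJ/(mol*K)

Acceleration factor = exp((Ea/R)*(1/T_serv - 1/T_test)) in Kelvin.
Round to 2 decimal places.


AF = exp((72/0.008314)*(1/307.15 - 1/343.15))
= 19.26

19.26


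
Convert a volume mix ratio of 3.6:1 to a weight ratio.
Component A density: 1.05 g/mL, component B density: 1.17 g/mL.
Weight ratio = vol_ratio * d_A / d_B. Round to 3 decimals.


= 3.6 * 1.05 / 1.17 = 3.231

3.231


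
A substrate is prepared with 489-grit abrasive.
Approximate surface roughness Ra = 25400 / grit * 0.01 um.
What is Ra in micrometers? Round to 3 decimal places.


Ra = 25400 / 489 * 0.01 = 0.519 um

0.519


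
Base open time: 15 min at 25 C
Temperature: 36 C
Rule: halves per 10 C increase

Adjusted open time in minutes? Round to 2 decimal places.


Acceleration = 2^((36-25)/10) = 2.1435
Open time = 15 / 2.1435 = 7.00 min

7.00


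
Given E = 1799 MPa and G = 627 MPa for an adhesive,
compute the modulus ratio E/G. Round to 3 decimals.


E/G ratio = 1799 / 627 = 2.869

2.869


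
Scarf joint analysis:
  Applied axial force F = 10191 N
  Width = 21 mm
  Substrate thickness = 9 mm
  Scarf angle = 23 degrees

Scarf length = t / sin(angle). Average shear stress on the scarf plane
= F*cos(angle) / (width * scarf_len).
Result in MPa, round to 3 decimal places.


Scarf length = 9 / sin(23 deg) = 23.0337 mm
cos(23 deg) = 0.920505
Shear = 10191 * 0.920505 / (21 * 23.0337)
= 19.394 MPa

19.394


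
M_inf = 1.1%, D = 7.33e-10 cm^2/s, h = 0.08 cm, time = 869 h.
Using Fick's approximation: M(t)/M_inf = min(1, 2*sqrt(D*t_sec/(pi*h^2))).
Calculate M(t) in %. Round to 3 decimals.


t = 3128400 s
ratio = min(1, 2*sqrt(7.33e-10*3128400/(pi*0.0064)))
= 0.675427
M(t) = 1.1 * 0.675427 = 0.743%

0.743


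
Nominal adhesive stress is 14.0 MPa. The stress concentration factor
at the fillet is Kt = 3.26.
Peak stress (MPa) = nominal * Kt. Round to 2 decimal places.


Peak = 14.0 * 3.26 = 45.64 MPa

45.64


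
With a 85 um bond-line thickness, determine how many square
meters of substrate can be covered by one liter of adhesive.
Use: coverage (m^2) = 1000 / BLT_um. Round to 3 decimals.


Coverage = 1000 / 85 = 11.765 m^2

11.765


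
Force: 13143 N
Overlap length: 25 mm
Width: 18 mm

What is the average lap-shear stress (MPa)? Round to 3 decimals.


Average shear stress = F / (overlap * width)
= 13143 / (25 * 18)
= 29.207 MPa

29.207


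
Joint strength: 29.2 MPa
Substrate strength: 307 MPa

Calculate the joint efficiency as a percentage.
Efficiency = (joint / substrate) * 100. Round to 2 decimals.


Efficiency = (29.2 / 307) * 100 = 9.51%

9.51


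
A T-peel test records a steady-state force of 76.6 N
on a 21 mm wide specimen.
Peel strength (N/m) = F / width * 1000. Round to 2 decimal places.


Peel strength = 76.6 / 21 * 1000
= 3647.62 N/m

3647.62


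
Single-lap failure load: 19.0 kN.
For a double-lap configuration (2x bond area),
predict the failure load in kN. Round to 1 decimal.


Failure load = 19.0 * 2 = 38.0 kN

38.0


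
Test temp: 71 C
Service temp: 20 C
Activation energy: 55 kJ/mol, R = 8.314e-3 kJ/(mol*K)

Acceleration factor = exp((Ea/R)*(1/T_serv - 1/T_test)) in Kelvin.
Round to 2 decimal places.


AF = exp((55/0.008314)*(1/293.15 - 1/344.15))
= 28.34

28.34


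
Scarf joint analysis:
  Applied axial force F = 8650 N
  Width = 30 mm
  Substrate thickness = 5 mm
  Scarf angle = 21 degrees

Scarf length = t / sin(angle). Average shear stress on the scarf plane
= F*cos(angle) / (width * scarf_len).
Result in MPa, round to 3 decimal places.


Scarf length = 5 / sin(21 deg) = 13.9521 mm
cos(21 deg) = 0.933580
Shear = 8650 * 0.933580 / (30 * 13.9521)
= 19.293 MPa

19.293


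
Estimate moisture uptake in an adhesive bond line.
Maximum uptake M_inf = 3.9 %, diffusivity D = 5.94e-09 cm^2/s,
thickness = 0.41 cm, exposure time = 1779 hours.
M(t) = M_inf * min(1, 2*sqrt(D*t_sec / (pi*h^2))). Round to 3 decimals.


Convert time: 1779 h = 6404400 s
ratio = min(1, 2*sqrt(5.94e-09*6404400/(pi*0.41^2)))
= 0.536789
M(t) = 3.9 * 0.536789 = 2.093%

2.093


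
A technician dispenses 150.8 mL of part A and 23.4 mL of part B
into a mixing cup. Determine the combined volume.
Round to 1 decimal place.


Combined volume = 150.8 + 23.4
= 174.2 mL

174.2


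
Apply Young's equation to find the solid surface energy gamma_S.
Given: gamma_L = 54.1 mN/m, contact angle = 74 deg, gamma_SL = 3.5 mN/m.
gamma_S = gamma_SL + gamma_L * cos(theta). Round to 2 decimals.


theta_rad = 74 * pi/180 = 1.291544
gamma_S = 3.5 + 54.1 * cos(1.291544)
= 18.41 mN/m

18.41


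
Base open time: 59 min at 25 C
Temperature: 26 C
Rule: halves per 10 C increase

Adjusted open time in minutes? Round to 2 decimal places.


Acceleration = 2^((26-25)/10) = 1.0718
Open time = 59 / 1.0718 = 55.05 min

55.05


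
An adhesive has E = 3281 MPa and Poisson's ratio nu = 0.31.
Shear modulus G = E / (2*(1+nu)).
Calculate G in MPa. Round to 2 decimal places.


G = 3281 / (2*(1+0.31))
= 3281 / 2.62
= 1252.29 MPa

1252.29


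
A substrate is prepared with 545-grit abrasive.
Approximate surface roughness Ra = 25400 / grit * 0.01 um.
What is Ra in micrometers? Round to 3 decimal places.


Ra = 25400 / 545 * 0.01 = 0.466 um

0.466


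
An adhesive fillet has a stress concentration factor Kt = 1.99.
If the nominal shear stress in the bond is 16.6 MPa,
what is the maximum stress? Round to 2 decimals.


Max stress = 16.6 * 1.99 = 33.03 MPa

33.03


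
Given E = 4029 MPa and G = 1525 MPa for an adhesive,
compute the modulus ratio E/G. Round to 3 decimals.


E/G ratio = 4029 / 1525 = 2.642

2.642


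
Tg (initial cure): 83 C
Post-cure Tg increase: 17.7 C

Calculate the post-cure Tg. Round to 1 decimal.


Post-cure Tg = 83 + 17.7 = 100.7 C

100.7


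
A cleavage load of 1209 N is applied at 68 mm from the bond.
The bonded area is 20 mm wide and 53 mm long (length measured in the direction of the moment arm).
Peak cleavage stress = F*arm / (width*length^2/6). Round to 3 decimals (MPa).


Moment = 1209 * 68 = 82212 N*mm
Section modulus = 20 * 2809 / 6 = 56180 / 6 mm^3
Stress = 82212 / (56180 / 6) = 493272 / 56180
= 8.780 MPa

8.780


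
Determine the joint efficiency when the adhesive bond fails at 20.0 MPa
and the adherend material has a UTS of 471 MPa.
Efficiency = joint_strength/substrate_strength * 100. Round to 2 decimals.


Joint efficiency = 20.0 / 471 * 100
= 4.25%

4.25


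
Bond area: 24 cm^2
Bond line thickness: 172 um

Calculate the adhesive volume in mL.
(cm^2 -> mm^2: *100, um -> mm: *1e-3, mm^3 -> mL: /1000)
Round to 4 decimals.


V = 24*100 * 172*1e-3 / 1000
= 0.4128 mL

0.4128


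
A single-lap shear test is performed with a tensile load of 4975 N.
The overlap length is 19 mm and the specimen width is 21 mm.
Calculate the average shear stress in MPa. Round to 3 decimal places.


Shear stress = F / (overlap * width)
= 4975 / (19 * 21)
= 4975 / 399
= 12.469 MPa

12.469


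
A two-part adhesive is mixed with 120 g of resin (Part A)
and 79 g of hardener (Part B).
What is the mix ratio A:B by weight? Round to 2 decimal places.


Mix ratio = mass_A / mass_B
= 120 / 79
= 1.52

1.52


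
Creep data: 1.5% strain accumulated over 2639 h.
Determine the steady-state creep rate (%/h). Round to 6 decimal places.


Rate = 1.5 / 2639 = 0.000568 %/h

0.000568


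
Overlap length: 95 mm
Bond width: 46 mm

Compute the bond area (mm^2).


Bond area = 95 * 46 = 4370 mm^2

4370


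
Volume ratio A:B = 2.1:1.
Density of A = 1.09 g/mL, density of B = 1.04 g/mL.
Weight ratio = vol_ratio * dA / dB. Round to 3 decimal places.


Wt ratio = 2.1 * 1.09 / 1.04
= 2.201

2.201


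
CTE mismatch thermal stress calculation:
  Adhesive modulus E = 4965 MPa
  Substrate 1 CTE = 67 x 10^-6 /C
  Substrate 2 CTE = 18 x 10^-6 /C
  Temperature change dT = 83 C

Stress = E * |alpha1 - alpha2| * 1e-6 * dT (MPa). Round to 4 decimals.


delta_alpha = |67 - 18| = 49 x 10^-6/C
Stress = 4965 * 49e-6 * 83
= 20.1927 MPa

20.1927


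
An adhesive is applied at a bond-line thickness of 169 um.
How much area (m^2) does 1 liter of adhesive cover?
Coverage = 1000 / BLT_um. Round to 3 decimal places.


Coverage = 1000 / 169 = 5.917 m^2

5.917


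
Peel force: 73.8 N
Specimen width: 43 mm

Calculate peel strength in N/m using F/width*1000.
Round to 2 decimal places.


Peel strength = 73.8 / 43 * 1000 = 1716.28 N/m

1716.28


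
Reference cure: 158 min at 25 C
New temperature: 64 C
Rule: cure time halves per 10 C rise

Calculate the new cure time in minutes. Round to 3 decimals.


factor = 2^((64-25)/10) = 14.9285
t_new = 158 / 14.9285 = 10.584 min

10.584


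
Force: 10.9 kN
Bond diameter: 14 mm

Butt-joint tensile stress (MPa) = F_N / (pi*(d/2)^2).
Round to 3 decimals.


F_N = 10.9 * 1000 = 10900.0 N
A = pi*(7.0)^2 = 153.9380 mm^2
stress = 10900.0 / 153.9380 = 70.808 MPa

70.808


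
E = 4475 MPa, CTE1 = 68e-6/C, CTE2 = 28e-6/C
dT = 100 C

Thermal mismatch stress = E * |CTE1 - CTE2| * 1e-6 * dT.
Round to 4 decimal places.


= 4475 * 40e-6 * 100
= 17.9000 MPa

17.9000


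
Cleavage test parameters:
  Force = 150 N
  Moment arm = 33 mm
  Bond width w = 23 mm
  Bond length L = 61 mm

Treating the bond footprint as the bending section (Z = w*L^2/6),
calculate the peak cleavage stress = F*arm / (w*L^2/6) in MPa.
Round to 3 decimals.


M = 150 * 33 = 4950 N*mm
Z = 23 * 61^2 / 6 = 85583 / 6 mm^3
sigma = M / Z = 6 * 4950 / 85583 = 29700 / 85583
= 0.347 MPa

0.347


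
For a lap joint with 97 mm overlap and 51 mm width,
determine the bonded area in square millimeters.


Area = 97 * 51 = 4947 mm^2

4947


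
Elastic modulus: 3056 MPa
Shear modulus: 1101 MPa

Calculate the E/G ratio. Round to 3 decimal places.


E / G = 3056 / 1101 = 2.776

2.776


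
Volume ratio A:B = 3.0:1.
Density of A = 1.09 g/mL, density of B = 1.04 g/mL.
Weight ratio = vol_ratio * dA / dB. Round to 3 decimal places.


Wt ratio = 3.0 * 1.09 / 1.04
= 3.144

3.144


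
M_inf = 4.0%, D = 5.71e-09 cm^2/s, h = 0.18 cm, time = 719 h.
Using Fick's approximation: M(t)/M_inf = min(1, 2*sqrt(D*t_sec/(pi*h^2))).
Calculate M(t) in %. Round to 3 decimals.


t = 2588400 s
ratio = min(1, 2*sqrt(5.71e-09*2588400/(pi*0.0324)))
= 0.762108
M(t) = 4.0 * 0.762108 = 3.048%

3.048


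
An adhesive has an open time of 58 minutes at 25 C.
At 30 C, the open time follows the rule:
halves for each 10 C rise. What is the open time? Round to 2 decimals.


Factor = 2^((30-25)/10) = 1.4142
Open time = 58 / 1.4142 = 41.01 min

41.01


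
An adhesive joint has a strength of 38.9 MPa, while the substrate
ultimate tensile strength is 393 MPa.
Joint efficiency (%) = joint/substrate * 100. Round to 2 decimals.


Efficiency = 38.9 / 393 * 100
= 9.90%

9.90


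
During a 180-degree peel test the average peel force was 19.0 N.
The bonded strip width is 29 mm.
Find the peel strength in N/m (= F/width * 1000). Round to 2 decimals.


Peel strength = F/width * 1000
= 19.0 / 29 * 1000
= 655.17 N/m

655.17


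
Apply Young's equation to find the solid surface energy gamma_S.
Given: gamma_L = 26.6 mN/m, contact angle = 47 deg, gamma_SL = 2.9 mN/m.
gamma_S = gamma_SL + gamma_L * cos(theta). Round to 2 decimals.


theta_rad = 47 * pi/180 = 0.820305
gamma_S = 2.9 + 26.6 * cos(0.820305)
= 21.04 mN/m

21.04


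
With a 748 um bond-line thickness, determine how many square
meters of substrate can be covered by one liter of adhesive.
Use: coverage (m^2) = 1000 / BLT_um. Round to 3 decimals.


Coverage = 1000 / 748 = 1.337 m^2

1.337


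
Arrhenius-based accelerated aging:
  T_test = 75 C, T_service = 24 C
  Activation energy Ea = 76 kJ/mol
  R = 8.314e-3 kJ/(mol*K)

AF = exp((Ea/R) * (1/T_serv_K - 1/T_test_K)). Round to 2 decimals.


T_test_K = 348.15, T_serv_K = 297.15
AF = exp((76/8.314e-3) * (1/297.15 - 1/348.15))
= 90.60

90.60


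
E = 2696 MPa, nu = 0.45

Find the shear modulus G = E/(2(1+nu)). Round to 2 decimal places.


G = 2696 / (2 * 1.45)
= 929.66 MPa

929.66


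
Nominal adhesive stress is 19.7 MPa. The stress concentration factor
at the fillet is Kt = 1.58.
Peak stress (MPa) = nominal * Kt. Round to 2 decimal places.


Peak = 19.7 * 1.58 = 31.13 MPa

31.13


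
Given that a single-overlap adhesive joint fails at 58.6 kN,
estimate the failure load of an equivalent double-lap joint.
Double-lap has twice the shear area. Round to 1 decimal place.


Double-lap factor = 2
Expected load = 58.6 * 2 = 117.2 kN

117.2


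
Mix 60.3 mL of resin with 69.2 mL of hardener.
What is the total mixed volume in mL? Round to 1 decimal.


Total = 60.3 + 69.2 = 129.5 mL

129.5


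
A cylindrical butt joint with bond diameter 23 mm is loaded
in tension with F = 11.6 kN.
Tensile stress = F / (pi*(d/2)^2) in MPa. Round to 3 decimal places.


Area = pi * (23/2)^2 = 415.4756 mm^2
Stress = 11.6*1000 / 415.4756
= 27.920 MPa

27.920


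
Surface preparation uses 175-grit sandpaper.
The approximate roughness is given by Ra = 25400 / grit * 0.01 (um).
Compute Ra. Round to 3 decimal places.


Ra = 25400 / 175 * 0.01
= 254 / 175
= 1.451 um

1.451


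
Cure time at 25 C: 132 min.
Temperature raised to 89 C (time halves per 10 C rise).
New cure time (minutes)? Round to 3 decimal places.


Acceleration factor = 2^(64/10) = 84.4485
New time = 132 / 84.4485 = 1.563 min

1.563


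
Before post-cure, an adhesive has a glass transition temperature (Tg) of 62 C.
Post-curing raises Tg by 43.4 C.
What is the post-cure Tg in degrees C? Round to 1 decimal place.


Tg_post = Tg_base + delta_Tg
= 62 + 43.4
= 105.4 C

105.4


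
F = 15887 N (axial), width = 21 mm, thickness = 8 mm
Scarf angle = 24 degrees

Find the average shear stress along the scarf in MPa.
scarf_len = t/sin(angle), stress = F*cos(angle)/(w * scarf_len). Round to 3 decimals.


scarf_len = 8/sin(24 deg) = 19.6687
cos(24 deg) = 0.913545
stress = 15887*0.913545/(21*19.6687) = 35.138 MPa

35.138


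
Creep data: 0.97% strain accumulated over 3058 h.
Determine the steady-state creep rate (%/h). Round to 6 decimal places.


Rate = 0.97 / 3058 = 0.000317 %/h

0.000317


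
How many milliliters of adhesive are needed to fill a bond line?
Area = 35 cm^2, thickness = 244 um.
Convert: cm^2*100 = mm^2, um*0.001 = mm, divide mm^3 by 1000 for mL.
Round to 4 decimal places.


= (35 * 100) * (244 * 0.001) / 1000
= 0.8540 mL

0.8540


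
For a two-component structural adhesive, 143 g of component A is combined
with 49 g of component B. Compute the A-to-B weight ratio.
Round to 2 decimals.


Weight ratio A:B = 143 / 49
= 2.92

2.92


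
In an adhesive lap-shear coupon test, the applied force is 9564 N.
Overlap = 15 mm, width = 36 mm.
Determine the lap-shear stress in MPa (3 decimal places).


stress = F / (overlap * width)
= 9564 / (15 * 36)
= 17.711 MPa

17.711


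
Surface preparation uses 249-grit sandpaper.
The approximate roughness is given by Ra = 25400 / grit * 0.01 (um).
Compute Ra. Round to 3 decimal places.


Ra = 25400 / 249 * 0.01
= 254 / 249
= 1.020 um

1.020


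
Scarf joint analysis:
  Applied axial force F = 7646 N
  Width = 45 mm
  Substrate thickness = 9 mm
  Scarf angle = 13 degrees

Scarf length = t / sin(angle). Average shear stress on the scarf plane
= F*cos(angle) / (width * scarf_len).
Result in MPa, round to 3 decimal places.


Scarf length = 9 / sin(13 deg) = 40.0087 mm
cos(13 deg) = 0.974370
Shear = 7646 * 0.974370 / (45 * 40.0087)
= 4.138 MPa

4.138


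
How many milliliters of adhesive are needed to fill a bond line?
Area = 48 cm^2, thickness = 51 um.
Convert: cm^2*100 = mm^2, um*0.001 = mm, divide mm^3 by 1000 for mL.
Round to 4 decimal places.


= (48 * 100) * (51 * 0.001) / 1000
= 0.2448 mL

0.2448


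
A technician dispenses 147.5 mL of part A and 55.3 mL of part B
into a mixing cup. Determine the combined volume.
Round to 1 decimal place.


Combined volume = 147.5 + 55.3
= 202.8 mL

202.8


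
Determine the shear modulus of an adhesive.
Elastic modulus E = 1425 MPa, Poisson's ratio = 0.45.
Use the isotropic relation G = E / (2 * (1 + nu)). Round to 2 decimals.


G = 1425 / (2*(1+0.45)) = 1425 / 2.90
= 491.38 MPa

491.38


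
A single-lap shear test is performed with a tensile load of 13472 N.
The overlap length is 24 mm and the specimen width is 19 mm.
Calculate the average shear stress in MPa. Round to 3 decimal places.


Shear stress = F / (overlap * width)
= 13472 / (24 * 19)
= 13472 / 456
= 29.544 MPa

29.544
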